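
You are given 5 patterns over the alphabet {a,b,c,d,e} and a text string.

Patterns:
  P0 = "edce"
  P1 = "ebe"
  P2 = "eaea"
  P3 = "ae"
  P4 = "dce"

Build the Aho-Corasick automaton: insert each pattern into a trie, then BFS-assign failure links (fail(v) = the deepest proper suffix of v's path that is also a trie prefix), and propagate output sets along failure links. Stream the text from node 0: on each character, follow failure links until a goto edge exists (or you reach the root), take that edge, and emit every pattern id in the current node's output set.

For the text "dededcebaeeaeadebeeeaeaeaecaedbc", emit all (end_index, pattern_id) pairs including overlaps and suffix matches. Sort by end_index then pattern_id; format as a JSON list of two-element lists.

Build:
Trie (insert patterns):
  n0 'ε': a→10 d→12 e→1
  n1 'e': a→7 b→5 d→2
  n2 'ed': c→3
  n3 'edc': e→4
  n4 'edce': ·  ←P0
  n5 'eb': e→6
  n6 'ebe': ·  ←P1
  n7 'ea': e→8
  n8 'eae': a→9
  n9 'eaea': ·  ←P2
  n10 'a': e→11
  n11 'ae': ·  ←P3
  n12 'd': c→13
  n13 'dc': e→14
  n14 'dce': ·  ←P4

Failure links (BFS by depth):
  n1('e'): parent n0 fail=0; on 'e' 0 → fail=0;  out ∅∪∅=∅
  n10('a'): parent n0 fail=0; on 'a' 0 → fail=0;  out ∅∪∅=∅
  n12('d'): parent n0 fail=0; on 'd' 0 → fail=0;  out ∅∪∅=∅
  n2('ed'): parent n1 fail=0; on 'd' 0 → fail=12;  out ∅∪∅=∅
  n5('eb'): parent n1 fail=0; on 'b' 0 → fail=0;  out ∅∪∅=∅
  n7('ea'): parent n1 fail=0; on 'a' 0 → fail=10;  out ∅∪∅=∅
  n11('ae'): parent n10 fail=0; on 'e' 0 → fail=1;  out {3}∪∅={3}
  n13('dc'): parent n12 fail=0; on 'c' 0 → fail=0;  out ∅∪∅=∅
  n3('edc'): parent n2 fail=12; on 'c' 12 → fail=13;  out ∅∪∅=∅
  n6('ebe'): parent n5 fail=0; on 'e' 0 → fail=1;  out {1}∪∅={1}
  n8('eae'): parent n7 fail=10; on 'e' 10 → fail=11;  out ∅∪{3}={3}
  n14('dce'): parent n13 fail=0; on 'e' 0 → fail=1;  out {4}∪∅={4}
  n4('edce'): parent n3 fail=13; on 'e' 13 → fail=14;  out {0}∪{4}={0,4}
  n9('eaea'): parent n8 fail=11; on 'a' 11→1 → fail=7;  out {2}∪∅={2}

Text stream:
i=0 'd': node 0→12
i=1 'e': node 12→1 ·f
i=2 'd': node 1→2
i=3 'e': node 2→1 ·f
i=4 'd': node 1→2
i=5 'c': node 2→3
i=6 'e': node 3→4  → match P0@[3:6],P4@[4:6]
i=7 'b': node 4→5 ·f
i=8 'a': node 5→10 ·f
i=9 'e': node 10→11  → match P3@[8:9]
i=10 'e': node 11→1 ·f
i=11 'a': node 1→7
i=12 'e': node 7→8  → match P3@[11:12]
i=13 'a': node 8→9  → match P2@[10:13]
i=14 'd': node 9→12 ·f
i=15 'e': node 12→1 ·f
i=16 'b': node 1→5
i=17 'e': node 5→6  → match P1@[15:17]
i=18 'e': node 6→1 ·f
i=19 'e': node 1→1 ·f
i=20 'a': node 1→7
i=21 'e': node 7→8  → match P3@[20:21]
i=22 'a': node 8→9  → match P2@[19:22]
i=23 'e': node 9→8 ·f  → match P3@[22:23]
i=24 'a': node 8→9  → match P2@[21:24]
i=25 'e': node 9→8 ·f  → match P3@[24:25]
i=26 'c': node 8→0 ·f
i=27 'a': node 0→10
i=28 'e': node 10→11  → match P3@[27:28]
i=29 'd': node 11→2 ·f
i=30 'b': node 2→0 ·f
i=31 'c': node 0→0

All matches (sorted): [[6,0],[6,4],[9,3],[12,3],[13,2],[17,1],[21,3],[22,2],[23,3],[24,2],[25,3],[28,3]]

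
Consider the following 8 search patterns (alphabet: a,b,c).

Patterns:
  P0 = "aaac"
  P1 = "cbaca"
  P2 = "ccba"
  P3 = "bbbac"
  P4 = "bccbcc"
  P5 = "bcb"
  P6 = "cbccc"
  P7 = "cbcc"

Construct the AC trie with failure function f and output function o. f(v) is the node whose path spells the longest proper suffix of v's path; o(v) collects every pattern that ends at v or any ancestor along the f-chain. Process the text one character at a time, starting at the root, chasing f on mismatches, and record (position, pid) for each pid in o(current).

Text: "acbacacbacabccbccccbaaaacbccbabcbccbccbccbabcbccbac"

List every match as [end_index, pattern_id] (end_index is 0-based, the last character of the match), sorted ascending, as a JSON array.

Construct AC machine:
Trie nodes:
  n0 'ε': a→1 b→13 c→5
  n1 'a': a→2
  n2 'aa': a→3
  n3 'aaa': c→4
  n4 'aaac': ·  ←P0
  n5 'c': b→6 c→10
  n6 'cb': a→7 c→24
  n7 'cba': c→8
  n8 'cbac': a→9
  n9 'cbaca': ·  ←P1
  n10 'cc': b→11
  n11 'ccb': a→12
  n12 'ccba': ·  ←P2
  n13 'b': b→14 c→18
  n14 'bb': b→15
  n15 'bbb': a→16
  n16 'bbba': c→17
  n17 'bbbac': ·  ←P3
  n18 'bc': b→23 c→19
  n19 'bcc': b→20
  n20 'bccb': c→21
  n21 'bccbc': c→22
  n22 'bccbcc': ·  ←P4
  n23 'bcb': ·  ←P5
  n24 'cbc': c→25
  n25 'cbcc': c→26  ←P7
  n26 'cbccc': ·  ←P6

BFS fail/out derivation:
  fail(1) 'a': from fail(0)=0 chase 'a': 0 ⇒ 0;  out=∅∪out(0)=∅
  fail(5) 'c': from fail(0)=0 chase 'c': 0 ⇒ 0;  out=∅∪out(0)=∅
  fail(13) 'b': from fail(0)=0 chase 'b': 0 ⇒ 0;  out=∅∪out(0)=∅
  fail(2) 'aa': from fail(1)=0 chase 'a': 0 ⇒ 1;  out=∅∪out(1)=∅
  fail(6) 'cb': from fail(5)=0 chase 'b': 0 ⇒ 13;  out=∅∪out(13)=∅
  fail(10) 'cc': from fail(5)=0 chase 'c': 0 ⇒ 5;  out=∅∪out(5)=∅
  fail(14) 'bb': from fail(13)=0 chase 'b': 0 ⇒ 13;  out=∅∪out(13)=∅
  fail(18) 'bc': from fail(13)=0 chase 'c': 0 ⇒ 5;  out=∅∪out(5)=∅
  fail(3) 'aaa': from fail(2)=1 chase 'a': 1 ⇒ 2;  out=∅∪out(2)=∅
  fail(7) 'cba': from fail(6)=13 chase 'a': 13→0 ⇒ 1;  out=∅∪out(1)=∅
  fail(11) 'ccb': from fail(10)=5 chase 'b': 5 ⇒ 6;  out=∅∪out(6)=∅
  fail(15) 'bbb': from fail(14)=13 chase 'b': 13 ⇒ 14;  out=∅∪out(14)=∅
  fail(19) 'bcc': from fail(18)=5 chase 'c': 5 ⇒ 10;  out=∅∪out(10)=∅
  fail(23) 'bcb': from fail(18)=5 chase 'b': 5 ⇒ 6;  out={5}∪out(6)={5}
  fail(24) 'cbc': from fail(6)=13 chase 'c': 13 ⇒ 18;  out=∅∪out(18)=∅
  fail(4) 'aaac': from fail(3)=2 chase 'c': 2→1→0 ⇒ 5;  out={0}∪out(5)={0}
  fail(8) 'cbac': from fail(7)=1 chase 'c': 1→0 ⇒ 5;  out=∅∪out(5)=∅
  fail(12) 'ccba': from fail(11)=6 chase 'a': 6 ⇒ 7;  out={2}∪out(7)={2}
  fail(16) 'bbba': from fail(15)=14 chase 'a': 14→13→0 ⇒ 1;  out=∅∪out(1)=∅
  fail(20) 'bccb': from fail(19)=10 chase 'b': 10 ⇒ 11;  out=∅∪out(11)=∅
  fail(25) 'cbcc': from fail(24)=18 chase 'c': 18 ⇒ 19;  out={7}∪out(19)={7}
  fail(9) 'cbaca': from fail(8)=5 chase 'a': 5→0 ⇒ 1;  out={1}∪out(1)={1}
  fail(17) 'bbbac': from fail(16)=1 chase 'c': 1→0 ⇒ 5;  out={3}∪out(5)={3}
  fail(21) 'bccbc': from fail(20)=11 chase 'c': 11→6 ⇒ 24;  out=∅∪out(24)=∅
  fail(26) 'cbccc': from fail(25)=19 chase 'c': 19→10→5 ⇒ 10;  out={6}∪out(10)={6}
  fail(22) 'bccbcc': from fail(21)=24 chase 'c': 24 ⇒ 25;  out={4}∪out(25)={4,7}

Scan:
i=0 'a': node 0→1
i=1 'c': node 1→5 (fail-walked)
i=2 'b': node 5→6
i=3 'a': node 6→7
i=4 'c': node 7→8
i=5 'a': node 8→9  → match P1@[1:5]
i=6 'c': node 9→5 (fail-walked)
i=7 'b': node 5→6
i=8 'a': node 6→7
i=9 'c': node 7→8
i=10 'a': node 8→9  → match P1@[6:10]
i=11 'b': node 9→13 (fail-walked)
i=12 'c': node 13→18
i=13 'c': node 18→19
i=14 'b': node 19→20
i=15 'c': node 20→21
i=16 'c': node 21→22  → match P4@[11:16],P7@[13:16]
i=17 'c': node 22→26 (fail-walked)  → match P6@[13:17]
i=18 'c': node 26→10 (fail-walked)
i=19 'b': node 10→11
i=20 'a': node 11→12  → match P2@[17:20]
i=21 'a': node 12→2 (fail-walked)
i=22 'a': node 2→3
i=23 'a': node 3→3 (fail-walked)
i=24 'c': node 3→4  → match P0@[21:24]
i=25 'b': node 4→6 (fail-walked)
i=26 'c': node 6→24
i=27 'c': node 24→25  → match P7@[24:27]
i=28 'b': node 25→20 (fail-walked)
i=29 'a': node 20→12 (fail-walked)  → match P2@[26:29]
i=30 'b': node 12→13 (fail-walked)
i=31 'c': node 13→18
i=32 'b': node 18→23  → match P5@[30:32]
i=33 'c': node 23→24 (fail-walked)
i=34 'c': node 24→25  → match P7@[31:34]
i=35 'b': node 25→20 (fail-walked)
i=36 'c': node 20→21
i=37 'c': node 21→22  → match P4@[32:37],P7@[34:37]
i=38 'b': node 22→20 (fail-walked)
i=39 'c': node 20→21
i=40 'c': node 21→22  → match P4@[35:40],P7@[37:40]
i=41 'b': node 22→20 (fail-walked)
i=42 'a': node 20→12 (fail-walked)  → match P2@[39:42]
i=43 'b': node 12→13 (fail-walked)
i=44 'c': node 13→18
i=45 'b': node 18→23  → match P5@[43:45]
i=46 'c': node 23→24 (fail-walked)
i=47 'c': node 24→25  → match P7@[44:47]
i=48 'b': node 25→20 (fail-walked)
i=49 'a': node 20→12 (fail-walked)  → match P2@[46:49]
i=50 'c': node 12→8 (fail-walked)

Result: [[5,1],[10,1],[16,4],[16,7],[17,6],[20,2],[24,0],[27,7],[29,2],[32,5],[34,7],[37,4],[37,7],[40,4],[40,7],[42,2],[45,5],[47,7],[49,2]]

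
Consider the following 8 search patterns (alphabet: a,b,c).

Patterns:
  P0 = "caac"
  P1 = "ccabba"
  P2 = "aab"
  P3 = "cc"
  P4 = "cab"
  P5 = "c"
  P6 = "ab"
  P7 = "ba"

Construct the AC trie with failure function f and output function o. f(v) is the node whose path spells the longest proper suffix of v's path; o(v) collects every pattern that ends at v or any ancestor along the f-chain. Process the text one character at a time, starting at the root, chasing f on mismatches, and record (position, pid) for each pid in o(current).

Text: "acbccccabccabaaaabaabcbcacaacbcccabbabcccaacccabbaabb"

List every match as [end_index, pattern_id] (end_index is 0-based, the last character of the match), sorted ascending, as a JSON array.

Build:
Trie nodes:
  0='ε' goto a→10 b→15 c→1
  1='c' goto a→2 c→5  ←P5
  2='ca' goto a→3 b→13
  3='caa' goto c→4
  4='caac' goto ·  ←P0
  5='cc' goto a→6  ←P3
  6='cca' goto b→7
  7='ccab' goto b→8
  8='ccabb' goto a→9
  9='ccabba' goto ·  ←P1
  10='a' goto a→11 b→14
  11='aa' goto b→12
  12='aab' goto ·  ←P2
  13='cab' goto ·  ←P4
  14='ab' goto ·  ←P6
  15='b' goto a→16
  16='ba' goto ·  ←P7

BFS fail/out derivation:
  fail(1) 'c': from fail(0)=0 chase 'c': 0 ⇒ 0;  out={5}∪out(0)={5}
  fail(10) 'a': from fail(0)=0 chase 'a': 0 ⇒ 0;  out=∅∪out(0)=∅
  fail(15) 'b': from fail(0)=0 chase 'b': 0 ⇒ 0;  out=∅∪out(0)=∅
  fail(2) 'ca': from fail(1)=0 chase 'a': 0 ⇒ 10;  out=∅∪out(10)=∅
  fail(5) 'cc': from fail(1)=0 chase 'c': 0 ⇒ 1;  out={3}∪out(1)={3,5}
  fail(11) 'aa': from fail(10)=0 chase 'a': 0 ⇒ 10;  out=∅∪out(10)=∅
  fail(14) 'ab': from fail(10)=0 chase 'b': 0 ⇒ 15;  out={6}∪out(15)={6}
  fail(16) 'ba': from fail(15)=0 chase 'a': 0 ⇒ 10;  out={7}∪out(10)={7}
  fail(3) 'caa': from fail(2)=10 chase 'a': 10 ⇒ 11;  out=∅∪out(11)=∅
  fail(6) 'cca': from fail(5)=1 chase 'a': 1 ⇒ 2;  out=∅∪out(2)=∅
  fail(12) 'aab': from fail(11)=10 chase 'b': 10 ⇒ 14;  out={2}∪out(14)={2,6}
  fail(13) 'cab': from fail(2)=10 chase 'b': 10 ⇒ 14;  out={4}∪out(14)={4,6}
  fail(4) 'caac': from fail(3)=11 chase 'c': 11→10→0 ⇒ 1;  out={0}∪out(1)={0,5}
  fail(7) 'ccab': from fail(6)=2 chase 'b': 2 ⇒ 13;  out=∅∪out(13)={4,6}
  fail(8) 'ccabb': from fail(7)=13 chase 'b': 13→14→15→0 ⇒ 15;  out=∅∪out(15)=∅
  fail(9) 'ccabba': from fail(8)=15 chase 'a': 15 ⇒ 16;  out={1}∪out(16)={1,7}

Run:
[0] read 'a'  n0⇒n10
[1] read 'c'  n10⇒n1 (via fail)  emit P5@[1:1]
[2] read 'b'  n1⇒n15 (via fail)
[3] read 'c'  n15⇒n1 (via fail)  emit P5@[3:3]
[4] read 'c'  n1⇒n5  emit P3@[3:4],P5@[4:4]
[5] read 'c'  n5⇒n5 (via fail)  emit P3@[4:5],P5@[5:5]
[6] read 'c'  n5⇒n5 (via fail)  emit P3@[5:6],P5@[6:6]
[7] read 'a'  n5⇒n6
[8] read 'b'  n6⇒n7  emit P4@[6:8],P6@[7:8]
[9] read 'c'  n7⇒n1 (via fail)  emit P5@[9:9]
[10] read 'c'  n1⇒n5  emit P3@[9:10],P5@[10:10]
[11] read 'a'  n5⇒n6
[12] read 'b'  n6⇒n7  emit P4@[10:12],P6@[11:12]
[13] read 'a'  n7⇒n16 (via fail)  emit P7@[12:13]
[14] read 'a'  n16⇒n11 (via fail)
[15] read 'a'  n11⇒n11 (via fail)
[16] read 'a'  n11⇒n11 (via fail)
[17] read 'b'  n11⇒n12  emit P2@[15:17],P6@[16:17]
[18] read 'a'  n12⇒n16 (via fail)  emit P7@[17:18]
[19] read 'a'  n16⇒n11 (via fail)
[20] read 'b'  n11⇒n12  emit P2@[18:20],P6@[19:20]
[21] read 'c'  n12⇒n1 (via fail)  emit P5@[21:21]
[22] read 'b'  n1⇒n15 (via fail)
[23] read 'c'  n15⇒n1 (via fail)  emit P5@[23:23]
[24] read 'a'  n1⇒n2
[25] read 'c'  n2⇒n1 (via fail)  emit P5@[25:25]
[26] read 'a'  n1⇒n2
[27] read 'a'  n2⇒n3
[28] read 'c'  n3⇒n4  emit P0@[25:28],P5@[28:28]
[29] read 'b'  n4⇒n15 (via fail)
[30] read 'c'  n15⇒n1 (via fail)  emit P5@[30:30]
[31] read 'c'  n1⇒n5  emit P3@[30:31],P5@[31:31]
[32] read 'c'  n5⇒n5 (via fail)  emit P3@[31:32],P5@[32:32]
[33] read 'a'  n5⇒n6
[34] read 'b'  n6⇒n7  emit P4@[32:34],P6@[33:34]
[35] read 'b'  n7⇒n8
[36] read 'a'  n8⇒n9  emit P1@[31:36],P7@[35:36]
[37] read 'b'  n9⇒n14 (via fail)  emit P6@[36:37]
[38] read 'c'  n14⇒n1 (via fail)  emit P5@[38:38]
[39] read 'c'  n1⇒n5  emit P3@[38:39],P5@[39:39]
[40] read 'c'  n5⇒n5 (via fail)  emit P3@[39:40],P5@[40:40]
[41] read 'a'  n5⇒n6
[42] read 'a'  n6⇒n3 (via fail)
[43] read 'c'  n3⇒n4  emit P0@[40:43],P5@[43:43]
[44] read 'c'  n4⇒n5 (via fail)  emit P3@[43:44],P5@[44:44]
[45] read 'c'  n5⇒n5 (via fail)  emit P3@[44:45],P5@[45:45]
[46] read 'a'  n5⇒n6
[47] read 'b'  n6⇒n7  emit P4@[45:47],P6@[46:47]
[48] read 'b'  n7⇒n8
[49] read 'a'  n8⇒n9  emit P1@[44:49],P7@[48:49]
[50] read 'a'  n9⇒n11 (via fail)
[51] read 'b'  n11⇒n12  emit P2@[49:51],P6@[50:51]
[52] read 'b'  n12⇒n15 (via fail)

Matches: [[1,5],[3,5],[4,3],[4,5],[5,3],[5,5],[6,3],[6,5],[8,4],[8,6],[9,5],[10,3],[10,5],[12,4],[12,6],[13,7],[17,2],[17,6],[18,7],[20,2],[20,6],[21,5],[23,5],[25,5],[28,0],[28,5],[30,5],[31,3],[31,5],[32,3],[32,5],[34,4],[34,6],[36,1],[36,7],[37,6],[38,5],[39,3],[39,5],[40,3],[40,5],[43,0],[43,5],[44,3],[44,5],[45,3],[45,5],[47,4],[47,6],[49,1],[49,7],[51,2],[51,6]]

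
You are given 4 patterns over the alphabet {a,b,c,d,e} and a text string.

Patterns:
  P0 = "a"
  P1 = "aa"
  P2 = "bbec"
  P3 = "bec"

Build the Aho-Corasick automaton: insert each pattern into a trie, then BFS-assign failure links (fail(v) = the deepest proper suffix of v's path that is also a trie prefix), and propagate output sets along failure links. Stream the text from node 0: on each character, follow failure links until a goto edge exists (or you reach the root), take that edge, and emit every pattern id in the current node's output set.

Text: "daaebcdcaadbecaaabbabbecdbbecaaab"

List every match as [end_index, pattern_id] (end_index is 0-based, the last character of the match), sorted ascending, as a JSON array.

Build:
Trie nodes:
  n0 'ε': a→1 b→3
  n1 'a': a→2  ←P0
  n2 'aa': ·  ←P1
  n3 'b': b→4 e→7
  n4 'bb': e→5
  n5 'bbe': c→6
  n6 'bbec': ·  ←P2
  n7 'be': c→8
  n8 'bec': ·  ←P3

BFS fail/out derivation:
  fail(1) 'a': from fail(0)=0 chase 'a': 0 ⇒ 0;  out={0}∪out(0)={0}
  fail(3) 'b': from fail(0)=0 chase 'b': 0 ⇒ 0;  out=∅∪out(0)=∅
  fail(2) 'aa': from fail(1)=0 chase 'a': 0 ⇒ 1;  out={1}∪out(1)={0,1}
  fail(4) 'bb': from fail(3)=0 chase 'b': 0 ⇒ 3;  out=∅∪out(3)=∅
  fail(7) 'be': from fail(3)=0 chase 'e': 0 ⇒ 0;  out=∅∪out(0)=∅
  fail(5) 'bbe': from fail(4)=3 chase 'e': 3 ⇒ 7;  out=∅∪out(7)=∅
  fail(8) 'bec': from fail(7)=0 chase 'c': 0 ⇒ 0;  out={3}∪out(0)={3}
  fail(6) 'bbec': from fail(5)=7 chase 'c': 7 ⇒ 8;  out={2}∪out(8)={2,3}

Run:
i=0 'd': node 0→0
i=1 'a': node 0→1  → match P0@[1:1]
i=2 'a': node 1→2  → match P0@[2:2],P1@[1:2]
i=3 'e': node 2→0 (fail-walked)
i=4 'b': node 0→3
i=5 'c': node 3→0 (fail-walked)
i=6 'd': node 0→0
i=7 'c': node 0→0
i=8 'a': node 0→1  → match P0@[8:8]
i=9 'a': node 1→2  → match P0@[9:9],P1@[8:9]
i=10 'd': node 2→0 (fail-walked)
i=11 'b': node 0→3
i=12 'e': node 3→7
i=13 'c': node 7→8  → match P3@[11:13]
i=14 'a': node 8→1 (fail-walked)  → match P0@[14:14]
i=15 'a': node 1→2  → match P0@[15:15],P1@[14:15]
i=16 'a': node 2→2 (fail-walked)  → match P0@[16:16],P1@[15:16]
i=17 'b': node 2→3 (fail-walked)
i=18 'b': node 3→4
i=19 'a': node 4→1 (fail-walked)  → match P0@[19:19]
i=20 'b': node 1→3 (fail-walked)
i=21 'b': node 3→4
i=22 'e': node 4→5
i=23 'c': node 5→6  → match P2@[20:23],P3@[21:23]
i=24 'd': node 6→0 (fail-walked)
i=25 'b': node 0→3
i=26 'b': node 3→4
i=27 'e': node 4→5
i=28 'c': node 5→6  → match P2@[25:28],P3@[26:28]
i=29 'a': node 6→1 (fail-walked)  → match P0@[29:29]
i=30 'a': node 1→2  → match P0@[30:30],P1@[29:30]
i=31 'a': node 2→2 (fail-walked)  → match P0@[31:31],P1@[30:31]
i=32 'b': node 2→3 (fail-walked)

All matches (sorted): [[1,0],[2,0],[2,1],[8,0],[9,0],[9,1],[13,3],[14,0],[15,0],[15,1],[16,0],[16,1],[19,0],[23,2],[23,3],[28,2],[28,3],[29,0],[30,0],[30,1],[31,0],[31,1]]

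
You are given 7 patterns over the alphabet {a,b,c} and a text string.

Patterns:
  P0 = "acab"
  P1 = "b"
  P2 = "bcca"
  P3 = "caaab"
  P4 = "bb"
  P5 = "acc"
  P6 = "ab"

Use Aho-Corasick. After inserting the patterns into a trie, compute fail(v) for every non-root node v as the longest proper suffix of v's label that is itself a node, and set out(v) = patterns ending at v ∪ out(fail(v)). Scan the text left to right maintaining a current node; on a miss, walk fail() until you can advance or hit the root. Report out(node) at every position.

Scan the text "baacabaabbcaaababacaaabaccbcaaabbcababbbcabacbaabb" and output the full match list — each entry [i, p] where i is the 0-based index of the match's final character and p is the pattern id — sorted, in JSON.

Construct AC machine:
Trie nodes:
  0='ε' goto a→1 b→5 c→9
  1='a' goto b→16 c→2
  2='ac' goto a→3 c→15
  3='aca' goto b→4
  4='acab' goto ·  [P0 ends]
  5='b' goto b→14 c→6  [P1 ends]
  6='bc' goto c→7
  7='bcc' goto a→8
  8='bcca' goto ·  [P2 ends]
  9='c' goto a→10
  10='ca' goto a→11
  11='caa' goto a→12
  12='caaa' goto b→13
  13='caaab' goto ·  [P3 ends]
  14='bb' goto ·  [P4 ends]
  15='acc' goto ·  [P5 ends]
  16='ab' goto ·  [P6 ends]

Failure links (BFS by depth):
  n1('a'): parent n0 fail=0; on 'a' 0 → fail=0;  out ∅∪∅=∅
  n5('b'): parent n0 fail=0; on 'b' 0 → fail=0;  out {1}∪∅={1}
  n9('c'): parent n0 fail=0; on 'c' 0 → fail=0;  out ∅∪∅=∅
  n2('ac'): parent n1 fail=0; on 'c' 0 → fail=9;  out ∅∪∅=∅
  n6('bc'): parent n5 fail=0; on 'c' 0 → fail=9;  out ∅∪∅=∅
  n10('ca'): parent n9 fail=0; on 'a' 0 → fail=1;  out ∅∪∅=∅
  n14('bb'): parent n5 fail=0; on 'b' 0 → fail=5;  out {4}∪{1}={1,4}
  n16('ab'): parent n1 fail=0; on 'b' 0 → fail=5;  out {6}∪{1}={1,6}
  n3('aca'): parent n2 fail=9; on 'a' 9 → fail=10;  out ∅∪∅=∅
  n7('bcc'): parent n6 fail=9; on 'c' 9→0 → fail=9;  out ∅∪∅=∅
  n11('caa'): parent n10 fail=1; on 'a' 1→0 → fail=1;  out ∅∪∅=∅
  n15('acc'): parent n2 fail=9; on 'c' 9→0 → fail=9;  out {5}∪∅={5}
  n4('acab'): parent n3 fail=10; on 'b' 10→1 → fail=16;  out {0}∪{1,6}={0,1,6}
  n8('bcca'): parent n7 fail=9; on 'a' 9 → fail=10;  out {2}∪∅={2}
  n12('caaa'): parent n11 fail=1; on 'a' 1→0 → fail=1;  out ∅∪∅=∅
  n13('caaab'): parent n12 fail=1; on 'b' 1 → fail=16;  out {3}∪{1,6}={1,3,6}

Text stream:
pos 0 'b': at 5  → match P1@[0:0]
pos 1 'a': at 1 (fail-walked)
pos 2 'a': at 1 (fail-walked)
pos 3 'c': at 2
pos 4 'a': at 3
pos 5 'b': at 4  → match P0@[2:5],P1@[5:5],P6@[4:5]
pos 6 'a': at 1 (fail-walked)
pos 7 'a': at 1 (fail-walked)
pos 8 'b': at 16  → match P1@[8:8],P6@[7:8]
pos 9 'b': at 14 (fail-walked)  → match P1@[9:9],P4@[8:9]
pos 10 'c': at 6 (fail-walked)
pos 11 'a': at 10 (fail-walked)
pos 12 'a': at 11
pos 13 'a': at 12
pos 14 'b': at 13  → match P1@[14:14],P3@[10:14],P6@[13:14]
pos 15 'a': at 1 (fail-walked)
pos 16 'b': at 16  → match P1@[16:16],P6@[15:16]
pos 17 'a': at 1 (fail-walked)
pos 18 'c': at 2
pos 19 'a': at 3
pos 20 'a': at 11 (fail-walked)
pos 21 'a': at 12
pos 22 'b': at 13  → match P1@[22:22],P3@[18:22],P6@[21:22]
pos 23 'a': at 1 (fail-walked)
pos 24 'c': at 2
pos 25 'c': at 15  → match P5@[23:25]
pos 26 'b': at 5 (fail-walked)  → match P1@[26:26]
pos 27 'c': at 6
pos 28 'a': at 10 (fail-walked)
pos 29 'a': at 11
pos 30 'a': at 12
pos 31 'b': at 13  → match P1@[31:31],P3@[27:31],P6@[30:31]
pos 32 'b': at 14 (fail-walked)  → match P1@[32:32],P4@[31:32]
pos 33 'c': at 6 (fail-walked)
pos 34 'a': at 10 (fail-walked)
pos 35 'b': at 16 (fail-walked)  → match P1@[35:35],P6@[34:35]
pos 36 'a': at 1 (fail-walked)
pos 37 'b': at 16  → match P1@[37:37],P6@[36:37]
pos 38 'b': at 14 (fail-walked)  → match P1@[38:38],P4@[37:38]
pos 39 'b': at 14 (fail-walked)  → match P1@[39:39],P4@[38:39]
pos 40 'c': at 6 (fail-walked)
pos 41 'a': at 10 (fail-walked)
pos 42 'b': at 16 (fail-walked)  → match P1@[42:42],P6@[41:42]
pos 43 'a': at 1 (fail-walked)
pos 44 'c': at 2
pos 45 'b': at 5 (fail-walked)  → match P1@[45:45]
pos 46 'a': at 1 (fail-walked)
pos 47 'a': at 1 (fail-walked)
pos 48 'b': at 16  → match P1@[48:48],P6@[47:48]
pos 49 'b': at 14 (fail-walked)  → match P1@[49:49],P4@[48:49]

Matches: [[0,1],[5,0],[5,1],[5,6],[8,1],[8,6],[9,1],[9,4],[14,1],[14,3],[14,6],[16,1],[16,6],[22,1],[22,3],[22,6],[25,5],[26,1],[31,1],[31,3],[31,6],[32,1],[32,4],[35,1],[35,6],[37,1],[37,6],[38,1],[38,4],[39,1],[39,4],[42,1],[42,6],[45,1],[48,1],[48,6],[49,1],[49,4]]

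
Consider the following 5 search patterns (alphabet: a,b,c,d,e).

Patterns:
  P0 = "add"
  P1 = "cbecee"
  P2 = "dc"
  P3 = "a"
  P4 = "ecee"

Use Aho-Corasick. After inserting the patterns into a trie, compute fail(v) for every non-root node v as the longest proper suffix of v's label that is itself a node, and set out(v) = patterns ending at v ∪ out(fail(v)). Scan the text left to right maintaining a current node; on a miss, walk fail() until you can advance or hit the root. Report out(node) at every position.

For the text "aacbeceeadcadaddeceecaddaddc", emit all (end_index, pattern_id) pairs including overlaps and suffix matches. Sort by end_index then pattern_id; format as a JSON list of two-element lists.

Construct AC machine:
Trie (insert patterns):
  0='ε' goto a→1 c→4 d→10 e→12
  1='a' goto d→2  ←P3
  2='ad' goto d→3
  3='add' goto ·  ←P0
  4='c' goto b→5
  5='cb' goto e→6
  6='cbe' goto c→7
  7='cbec' goto e→8
  8='cbece' goto e→9
  9='cbecee' goto ·  ←P1
  10='d' goto c→11
  11='dc' goto ·  ←P2
  12='e' goto c→13
  13='ec' goto e→14
  14='ece' goto e→15
  15='ecee' goto ·  ←P4

Failure links (BFS by depth):
  n1('a'): parent n0 fail=0; on 'a' 0 → fail=0;  out {3}∪∅={3}
  n4('c'): parent n0 fail=0; on 'c' 0 → fail=0;  out ∅∪∅=∅
  n10('d'): parent n0 fail=0; on 'd' 0 → fail=0;  out ∅∪∅=∅
  n12('e'): parent n0 fail=0; on 'e' 0 → fail=0;  out ∅∪∅=∅
  n2('ad'): parent n1 fail=0; on 'd' 0 → fail=10;  out ∅∪∅=∅
  n5('cb'): parent n4 fail=0; on 'b' 0 → fail=0;  out ∅∪∅=∅
  n11('dc'): parent n10 fail=0; on 'c' 0 → fail=4;  out {2}∪∅={2}
  n13('ec'): parent n12 fail=0; on 'c' 0 → fail=4;  out ∅∪∅=∅
  n3('add'): parent n2 fail=10; on 'd' 10→0 → fail=10;  out {0}∪∅={0}
  n6('cbe'): parent n5 fail=0; on 'e' 0 → fail=12;  out ∅∪∅=∅
  n14('ece'): parent n13 fail=4; on 'e' 4→0 → fail=12;  out ∅∪∅=∅
  n7('cbec'): parent n6 fail=12; on 'c' 12 → fail=13;  out ∅∪∅=∅
  n15('ecee'): parent n14 fail=12; on 'e' 12→0 → fail=12;  out {4}∪∅={4}
  n8('cbece'): parent n7 fail=13; on 'e' 13 → fail=14;  out ∅∪∅=∅
  n9('cbecee'): parent n8 fail=14; on 'e' 14 → fail=15;  out {1}∪{4}={1,4}

Scan:
pos 0 'a': at 1  → match P3@[0:0]
pos 1 'a': at 1 (via fail)  → match P3@[1:1]
pos 2 'c': at 4 (via fail)
pos 3 'b': at 5
pos 4 'e': at 6
pos 5 'c': at 7
pos 6 'e': at 8
pos 7 'e': at 9  → match P1@[2:7],P4@[4:7]
pos 8 'a': at 1 (via fail)  → match P3@[8:8]
pos 9 'd': at 2
pos 10 'c': at 11 (via fail)  → match P2@[9:10]
pos 11 'a': at 1 (via fail)  → match P3@[11:11]
pos 12 'd': at 2
pos 13 'a': at 1 (via fail)  → match P3@[13:13]
pos 14 'd': at 2
pos 15 'd': at 3  → match P0@[13:15]
pos 16 'e': at 12 (via fail)
pos 17 'c': at 13
pos 18 'e': at 14
pos 19 'e': at 15  → match P4@[16:19]
pos 20 'c': at 13 (via fail)
pos 21 'a': at 1 (via fail)  → match P3@[21:21]
pos 22 'd': at 2
pos 23 'd': at 3  → match P0@[21:23]
pos 24 'a': at 1 (via fail)  → match P3@[24:24]
pos 25 'd': at 2
pos 26 'd': at 3  → match P0@[24:26]
pos 27 'c': at 11 (via fail)  → match P2@[26:27]

Result: [[0,3],[1,3],[7,1],[7,4],[8,3],[10,2],[11,3],[13,3],[15,0],[19,4],[21,3],[23,0],[24,3],[26,0],[27,2]]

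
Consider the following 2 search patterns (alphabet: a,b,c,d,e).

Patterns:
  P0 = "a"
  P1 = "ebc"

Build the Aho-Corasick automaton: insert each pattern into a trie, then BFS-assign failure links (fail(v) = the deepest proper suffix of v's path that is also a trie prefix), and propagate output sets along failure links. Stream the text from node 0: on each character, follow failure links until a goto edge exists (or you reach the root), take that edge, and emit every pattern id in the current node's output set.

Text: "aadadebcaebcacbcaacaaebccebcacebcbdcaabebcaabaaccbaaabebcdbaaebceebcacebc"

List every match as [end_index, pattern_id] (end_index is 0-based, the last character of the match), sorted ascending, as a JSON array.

Build automaton:
Trie (insert patterns):
  n0 'ε': a→1 e→2
  n1 'a': ·  [P0 ends]
  n2 'e': b→3
  n3 'eb': c→4
  n4 'ebc': ·  [P1 ends]

Failure links (BFS by depth):
  n1('a'): parent n0 fail=0; on 'a' 0 → fail=0;  out {0}∪∅={0}
  n2('e'): parent n0 fail=0; on 'e' 0 → fail=0;  out ∅∪∅=∅
  n3('eb'): parent n2 fail=0; on 'b' 0 → fail=0;  out ∅∪∅=∅
  n4('ebc'): parent n3 fail=0; on 'c' 0 → fail=0;  out {1}∪∅={1}

Run:
[0] read 'a'  n0⇒n1  emit P0@[0:0]
[1] read 'a'  n1⇒n1 (via fail)  emit P0@[1:1]
[2] read 'd'  n1⇒n0 (via fail)
[3] read 'a'  n0⇒n1  emit P0@[3:3]
[4] read 'd'  n1⇒n0 (via fail)
[5] read 'e'  n0⇒n2
[6] read 'b'  n2⇒n3
[7] read 'c'  n3⇒n4  emit P1@[5:7]
[8] read 'a'  n4⇒n1 (via fail)  emit P0@[8:8]
[9] read 'e'  n1⇒n2 (via fail)
[10] read 'b'  n2⇒n3
[11] read 'c'  n3⇒n4  emit P1@[9:11]
[12] read 'a'  n4⇒n1 (via fail)  emit P0@[12:12]
[13] read 'c'  n1⇒n0 (via fail)
[14] read 'b'  n0⇒n0
[15] read 'c'  n0⇒n0
[16] read 'a'  n0⇒n1  emit P0@[16:16]
[17] read 'a'  n1⇒n1 (via fail)  emit P0@[17:17]
[18] read 'c'  n1⇒n0 (via fail)
[19] read 'a'  n0⇒n1  emit P0@[19:19]
[20] read 'a'  n1⇒n1 (via fail)  emit P0@[20:20]
[21] read 'e'  n1⇒n2 (via fail)
[22] read 'b'  n2⇒n3
[23] read 'c'  n3⇒n4  emit P1@[21:23]
[24] read 'c'  n4⇒n0 (via fail)
[25] read 'e'  n0⇒n2
[26] read 'b'  n2⇒n3
[27] read 'c'  n3⇒n4  emit P1@[25:27]
[28] read 'a'  n4⇒n1 (via fail)  emit P0@[28:28]
[29] read 'c'  n1⇒n0 (via fail)
[30] read 'e'  n0⇒n2
[31] read 'b'  n2⇒n3
[32] read 'c'  n3⇒n4  emit P1@[30:32]
[33] read 'b'  n4⇒n0 (via fail)
[34] read 'd'  n0⇒n0
[35] read 'c'  n0⇒n0
[36] read 'a'  n0⇒n1  emit P0@[36:36]
[37] read 'a'  n1⇒n1 (via fail)  emit P0@[37:37]
[38] read 'b'  n1⇒n0 (via fail)
[39] read 'e'  n0⇒n2
[40] read 'b'  n2⇒n3
[41] read 'c'  n3⇒n4  emit P1@[39:41]
[42] read 'a'  n4⇒n1 (via fail)  emit P0@[42:42]
[43] read 'a'  n1⇒n1 (via fail)  emit P0@[43:43]
[44] read 'b'  n1⇒n0 (via fail)
[45] read 'a'  n0⇒n1  emit P0@[45:45]
[46] read 'a'  n1⇒n1 (via fail)  emit P0@[46:46]
[47] read 'c'  n1⇒n0 (via fail)
[48] read 'c'  n0⇒n0
[49] read 'b'  n0⇒n0
[50] read 'a'  n0⇒n1  emit P0@[50:50]
[51] read 'a'  n1⇒n1 (via fail)  emit P0@[51:51]
[52] read 'a'  n1⇒n1 (via fail)  emit P0@[52:52]
[53] read 'b'  n1⇒n0 (via fail)
[54] read 'e'  n0⇒n2
[55] read 'b'  n2⇒n3
[56] read 'c'  n3⇒n4  emit P1@[54:56]
[57] read 'd'  n4⇒n0 (via fail)
[58] read 'b'  n0⇒n0
[59] read 'a'  n0⇒n1  emit P0@[59:59]
[60] read 'a'  n1⇒n1 (via fail)  emit P0@[60:60]
[61] read 'e'  n1⇒n2 (via fail)
[62] read 'b'  n2⇒n3
[63] read 'c'  n3⇒n4  emit P1@[61:63]
[64] read 'e'  n4⇒n2 (via fail)
[65] read 'e'  n2⇒n2 (via fail)
[66] read 'b'  n2⇒n3
[67] read 'c'  n3⇒n4  emit P1@[65:67]
[68] read 'a'  n4⇒n1 (via fail)  emit P0@[68:68]
[69] read 'c'  n1⇒n0 (via fail)
[70] read 'e'  n0⇒n2
[71] read 'b'  n2⇒n3
[72] read 'c'  n3⇒n4  emit P1@[70:72]

All matches (sorted): [[0,0],[1,0],[3,0],[7,1],[8,0],[11,1],[12,0],[16,0],[17,0],[19,0],[20,0],[23,1],[27,1],[28,0],[32,1],[36,0],[37,0],[41,1],[42,0],[43,0],[45,0],[46,0],[50,0],[51,0],[52,0],[56,1],[59,0],[60,0],[63,1],[67,1],[68,0],[72,1]]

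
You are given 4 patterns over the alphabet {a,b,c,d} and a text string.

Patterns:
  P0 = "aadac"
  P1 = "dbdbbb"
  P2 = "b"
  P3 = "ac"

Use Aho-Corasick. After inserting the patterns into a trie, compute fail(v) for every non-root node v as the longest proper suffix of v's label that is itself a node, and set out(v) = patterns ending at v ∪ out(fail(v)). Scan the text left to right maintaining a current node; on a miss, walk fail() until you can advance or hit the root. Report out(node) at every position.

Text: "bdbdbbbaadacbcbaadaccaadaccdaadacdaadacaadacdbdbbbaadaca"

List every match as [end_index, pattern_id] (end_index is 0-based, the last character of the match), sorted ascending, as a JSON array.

Build automaton:
Trie (insert patterns):
  0='ε' goto a→1 b→12 d→6
  1='a' goto a→2 c→13
  2='aa' goto d→3
  3='aad' goto a→4
  4='aada' goto c→5
  5='aadac' goto ·  ←P0
  6='d' goto b→7
  7='db' goto d→8
  8='dbd' goto b→9
  9='dbdb' goto b→10
  10='dbdbb' goto b→11
  11='dbdbbb' goto ·  ←P1
  12='b' goto ·  ←P2
  13='ac' goto ·  ←P3

Failure links (BFS by depth):
  n1('a'): parent n0 fail=0; on 'a' 0 → fail=0;  out ∅∪∅=∅
  n6('d'): parent n0 fail=0; on 'd' 0 → fail=0;  out ∅∪∅=∅
  n12('b'): parent n0 fail=0; on 'b' 0 → fail=0;  out {2}∪∅={2}
  n2('aa'): parent n1 fail=0; on 'a' 0 → fail=1;  out ∅∪∅=∅
  n7('db'): parent n6 fail=0; on 'b' 0 → fail=12;  out ∅∪{2}={2}
  n13('ac'): parent n1 fail=0; on 'c' 0 → fail=0;  out {3}∪∅={3}
  n3('aad'): parent n2 fail=1; on 'd' 1→0 → fail=6;  out ∅∪∅=∅
  n8('dbd'): parent n7 fail=12; on 'd' 12→0 → fail=6;  out ∅∪∅=∅
  n4('aada'): parent n3 fail=6; on 'a' 6→0 → fail=1;  out ∅∪∅=∅
  n9('dbdb'): parent n8 fail=6; on 'b' 6 → fail=7;  out ∅∪{2}={2}
  n5('aadac'): parent n4 fail=1; on 'c' 1 → fail=13;  out {0}∪{3}={0,3}
  n10('dbdbb'): parent n9 fail=7; on 'b' 7→12→0 → fail=12;  out ∅∪{2}={2}
  n11('dbdbbb'): parent n10 fail=12; on 'b' 12→0 → fail=12;  out {1}∪{2}={1,2}

Run:
pos 0 'b': at 12  → match P2@[0:0]
pos 1 'd': at 6 ·f
pos 2 'b': at 7  → match P2@[2:2]
pos 3 'd': at 8
pos 4 'b': at 9  → match P2@[4:4]
pos 5 'b': at 10  → match P2@[5:5]
pos 6 'b': at 11  → match P1@[1:6],P2@[6:6]
pos 7 'a': at 1 ·f
pos 8 'a': at 2
pos 9 'd': at 3
pos 10 'a': at 4
pos 11 'c': at 5  → match P0@[7:11],P3@[10:11]
pos 12 'b': at 12 ·f  → match P2@[12:12]
pos 13 'c': at 0 ·f
pos 14 'b': at 12  → match P2@[14:14]
pos 15 'a': at 1 ·f
pos 16 'a': at 2
pos 17 'd': at 3
pos 18 'a': at 4
pos 19 'c': at 5  → match P0@[15:19],P3@[18:19]
pos 20 'c': at 0 ·f
pos 21 'a': at 1
pos 22 'a': at 2
pos 23 'd': at 3
pos 24 'a': at 4
pos 25 'c': at 5  → match P0@[21:25],P3@[24:25]
pos 26 'c': at 0 ·f
pos 27 'd': at 6
pos 28 'a': at 1 ·f
pos 29 'a': at 2
pos 30 'd': at 3
pos 31 'a': at 4
pos 32 'c': at 5  → match P0@[28:32],P3@[31:32]
pos 33 'd': at 6 ·f
pos 34 'a': at 1 ·f
pos 35 'a': at 2
pos 36 'd': at 3
pos 37 'a': at 4
pos 38 'c': at 5  → match P0@[34:38],P3@[37:38]
pos 39 'a': at 1 ·f
pos 40 'a': at 2
pos 41 'd': at 3
pos 42 'a': at 4
pos 43 'c': at 5  → match P0@[39:43],P3@[42:43]
pos 44 'd': at 6 ·f
pos 45 'b': at 7  → match P2@[45:45]
pos 46 'd': at 8
pos 47 'b': at 9  → match P2@[47:47]
pos 48 'b': at 10  → match P2@[48:48]
pos 49 'b': at 11  → match P1@[44:49],P2@[49:49]
pos 50 'a': at 1 ·f
pos 51 'a': at 2
pos 52 'd': at 3
pos 53 'a': at 4
pos 54 'c': at 5  → match P0@[50:54],P3@[53:54]
pos 55 'a': at 1 ·f

All matches (sorted): [[0,2],[2,2],[4,2],[5,2],[6,1],[6,2],[11,0],[11,3],[12,2],[14,2],[19,0],[19,3],[25,0],[25,3],[32,0],[32,3],[38,0],[38,3],[43,0],[43,3],[45,2],[47,2],[48,2],[49,1],[49,2],[54,0],[54,3]]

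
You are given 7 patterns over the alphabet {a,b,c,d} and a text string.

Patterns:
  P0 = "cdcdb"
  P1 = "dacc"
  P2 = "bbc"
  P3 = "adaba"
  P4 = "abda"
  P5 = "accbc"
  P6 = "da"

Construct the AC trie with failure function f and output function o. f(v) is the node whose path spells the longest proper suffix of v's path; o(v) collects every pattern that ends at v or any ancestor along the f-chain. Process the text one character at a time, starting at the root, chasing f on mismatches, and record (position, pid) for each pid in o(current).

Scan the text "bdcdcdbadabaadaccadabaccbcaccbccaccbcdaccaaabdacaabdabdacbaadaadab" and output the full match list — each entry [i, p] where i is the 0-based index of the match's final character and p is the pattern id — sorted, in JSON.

Build automaton:
Trie nodes:
  0='ε' goto a→13 b→10 c→1 d→6
  1='c' goto d→2
  2='cd' goto c→3
  3='cdc' goto d→4
  4='cdcd' goto b→5
  5='cdcdb' goto ·  ←P0
  6='d' goto a→7
  7='da' goto c→8  ←P6
  8='dac' goto c→9
  9='dacc' goto ·  ←P1
  10='b' goto b→11
  11='bb' goto c→12
  12='bbc' goto ·  ←P2
  13='a' goto b→18 c→21 d→14
  14='ad' goto a→15
  15='ada' goto b→16
  16='adab' goto a→17
  17='adaba' goto ·  ←P3
  18='ab' goto d→19
  19='abd' goto a→20
  20='abda' goto ·  ←P4
  21='ac' goto c→22
  22='acc' goto b→23
  23='accb' goto c→24
  24='accbc' goto ·  ←P5

BFS fail/out derivation:
  fail(1) 'c': from fail(0)=0 chase 'c': 0 ⇒ 0;  out=∅∪out(0)=∅
  fail(6) 'd': from fail(0)=0 chase 'd': 0 ⇒ 0;  out=∅∪out(0)=∅
  fail(10) 'b': from fail(0)=0 chase 'b': 0 ⇒ 0;  out=∅∪out(0)=∅
  fail(13) 'a': from fail(0)=0 chase 'a': 0 ⇒ 0;  out=∅∪out(0)=∅
  fail(2) 'cd': from fail(1)=0 chase 'd': 0 ⇒ 6;  out=∅∪out(6)=∅
  fail(7) 'da': from fail(6)=0 chase 'a': 0 ⇒ 13;  out={6}∪out(13)={6}
  fail(11) 'bb': from fail(10)=0 chase 'b': 0 ⇒ 10;  out=∅∪out(10)=∅
  fail(14) 'ad': from fail(13)=0 chase 'd': 0 ⇒ 6;  out=∅∪out(6)=∅
  fail(18) 'ab': from fail(13)=0 chase 'b': 0 ⇒ 10;  out=∅∪out(10)=∅
  fail(21) 'ac': from fail(13)=0 chase 'c': 0 ⇒ 1;  out=∅∪out(1)=∅
  fail(3) 'cdc': from fail(2)=6 chase 'c': 6→0 ⇒ 1;  out=∅∪out(1)=∅
  fail(8) 'dac': from fail(7)=13 chase 'c': 13 ⇒ 21;  out=∅∪out(21)=∅
  fail(12) 'bbc': from fail(11)=10 chase 'c': 10→0 ⇒ 1;  out={2}∪out(1)={2}
  fail(15) 'ada': from fail(14)=6 chase 'a': 6 ⇒ 7;  out=∅∪out(7)={6}
  fail(19) 'abd': from fail(18)=10 chase 'd': 10→0 ⇒ 6;  out=∅∪out(6)=∅
  fail(22) 'acc': from fail(21)=1 chase 'c': 1→0 ⇒ 1;  out=∅∪out(1)=∅
  fail(4) 'cdcd': from fail(3)=1 chase 'd': 1 ⇒ 2;  out=∅∪out(2)=∅
  fail(9) 'dacc': from fail(8)=21 chase 'c': 21 ⇒ 22;  out={1}∪out(22)={1}
  fail(16) 'adab': from fail(15)=7 chase 'b': 7→13 ⇒ 18;  out=∅∪out(18)=∅
  fail(20) 'abda': from fail(19)=6 chase 'a': 6 ⇒ 7;  out={4}∪out(7)={4,6}
  fail(23) 'accb': from fail(22)=1 chase 'b': 1→0 ⇒ 10;  out=∅∪out(10)=∅
  fail(5) 'cdcdb': from fail(4)=2 chase 'b': 2→6→0 ⇒ 10;  out={0}∪out(10)={0}
  fail(17) 'adaba': from fail(16)=18 chase 'a': 18→10→0 ⇒ 13;  out={3}∪out(13)={3}
  fail(24) 'accbc': from fail(23)=10 chase 'c': 10→0 ⇒ 1;  out={5}∪out(1)={5}

Text stream:
pos 0 'b': at 10
pos 1 'd': at 6 (fail-walked)
pos 2 'c': at 1 (fail-walked)
pos 3 'd': at 2
pos 4 'c': at 3
pos 5 'd': at 4
pos 6 'b': at 5  ** P0@[2:6]
pos 7 'a': at 13 (fail-walked)
pos 8 'd': at 14
pos 9 'a': at 15  ** P6@[8:9]
pos 10 'b': at 16
pos 11 'a': at 17  ** P3@[7:11]
pos 12 'a': at 13 (fail-walked)
pos 13 'd': at 14
pos 14 'a': at 15  ** P6@[13:14]
pos 15 'c': at 8 (fail-walked)
pos 16 'c': at 9  ** P1@[13:16]
pos 17 'a': at 13 (fail-walked)
pos 18 'd': at 14
pos 19 'a': at 15  ** P6@[18:19]
pos 20 'b': at 16
pos 21 'a': at 17  ** P3@[17:21]
pos 22 'c': at 21 (fail-walked)
pos 23 'c': at 22
pos 24 'b': at 23
pos 25 'c': at 24  ** P5@[21:25]
pos 26 'a': at 13 (fail-walked)
pos 27 'c': at 21
pos 28 'c': at 22
pos 29 'b': at 23
pos 30 'c': at 24  ** P5@[26:30]
pos 31 'c': at 1 (fail-walked)
pos 32 'a': at 13 (fail-walked)
pos 33 'c': at 21
pos 34 'c': at 22
pos 35 'b': at 23
pos 36 'c': at 24  ** P5@[32:36]
pos 37 'd': at 2 (fail-walked)
pos 38 'a': at 7 (fail-walked)  ** P6@[37:38]
pos 39 'c': at 8
pos 40 'c': at 9  ** P1@[37:40]
pos 41 'a': at 13 (fail-walked)
pos 42 'a': at 13 (fail-walked)
pos 43 'a': at 13 (fail-walked)
pos 44 'b': at 18
pos 45 'd': at 19
pos 46 'a': at 20  ** P4@[43:46],P6@[45:46]
pos 47 'c': at 8 (fail-walked)
pos 48 'a': at 13 (fail-walked)
pos 49 'a': at 13 (fail-walked)
pos 50 'b': at 18
pos 51 'd': at 19
pos 52 'a': at 20  ** P4@[49:52],P6@[51:52]
pos 53 'b': at 18 (fail-walked)
pos 54 'd': at 19
pos 55 'a': at 20  ** P4@[52:55],P6@[54:55]
pos 56 'c': at 8 (fail-walked)
pos 57 'b': at 10 (fail-walked)
pos 58 'a': at 13 (fail-walked)
pos 59 'a': at 13 (fail-walked)
pos 60 'd': at 14
pos 61 'a': at 15  ** P6@[60:61]
pos 62 'a': at 13 (fail-walked)
pos 63 'd': at 14
pos 64 'a': at 15  ** P6@[63:64]
pos 65 'b': at 16

All matches (sorted): [[6,0],[9,6],[11,3],[14,6],[16,1],[19,6],[21,3],[25,5],[30,5],[36,5],[38,6],[40,1],[46,4],[46,6],[52,4],[52,6],[55,4],[55,6],[61,6],[64,6]]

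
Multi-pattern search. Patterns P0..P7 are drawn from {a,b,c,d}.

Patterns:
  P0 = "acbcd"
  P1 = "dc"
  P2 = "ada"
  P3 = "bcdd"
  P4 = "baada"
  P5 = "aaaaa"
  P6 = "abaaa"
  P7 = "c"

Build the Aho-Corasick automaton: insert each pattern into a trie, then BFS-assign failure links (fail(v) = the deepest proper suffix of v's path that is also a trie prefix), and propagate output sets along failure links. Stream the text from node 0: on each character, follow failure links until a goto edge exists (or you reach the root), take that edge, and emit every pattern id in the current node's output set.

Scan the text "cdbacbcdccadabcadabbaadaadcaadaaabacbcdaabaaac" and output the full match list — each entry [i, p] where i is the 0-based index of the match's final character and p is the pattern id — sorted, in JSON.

Construct AC machine:
Trie nodes:
  n0 'ε': a→1 b→10 c→26 d→6
  n1 'a': a→18 b→22 c→2 d→8
  n2 'ac': b→3
  n3 'acb': c→4
  n4 'acbc': d→5
  n5 'acbcd': ·  ←P0
  n6 'd': c→7
  n7 'dc': ·  ←P1
  n8 'ad': a→9
  n9 'ada': ·  ←P2
  n10 'b': a→14 c→11
  n11 'bc': d→12
  n12 'bcd': d→13
  n13 'bcdd': ·  ←P3
  n14 'ba': a→15
  n15 'baa': d→16
  n16 'baad': a→17
  n17 'baada': ·  ←P4
  n18 'aa': a→19
  n19 'aaa': a→20
  n20 'aaaa': a→21
  n21 'aaaaa': ·  ←P5
  n22 'ab': a→23
  n23 'aba': a→24
  n24 'abaa': a→25
  n25 'abaaa': ·  ←P6
  n26 'c': ·  ←P7

BFS fail/out derivation:
  n1('a'): parent n0 fail=0; on 'a' 0 → fail=0;  out ∅∪∅=∅
  n6('d'): parent n0 fail=0; on 'd' 0 → fail=0;  out ∅∪∅=∅
  n10('b'): parent n0 fail=0; on 'b' 0 → fail=0;  out ∅∪∅=∅
  n26('c'): parent n0 fail=0; on 'c' 0 → fail=0;  out {7}∪∅={7}
  n2('ac'): parent n1 fail=0; on 'c' 0 → fail=26;  out ∅∪{7}={7}
  n7('dc'): parent n6 fail=0; on 'c' 0 → fail=26;  out {1}∪{7}={1,7}
  n8('ad'): parent n1 fail=0; on 'd' 0 → fail=6;  out ∅∪∅=∅
  n11('bc'): parent n10 fail=0; on 'c' 0 → fail=26;  out ∅∪{7}={7}
  n14('ba'): parent n10 fail=0; on 'a' 0 → fail=1;  out ∅∪∅=∅
  n18('aa'): parent n1 fail=0; on 'a' 0 → fail=1;  out ∅∪∅=∅
  n22('ab'): parent n1 fail=0; on 'b' 0 → fail=10;  out ∅∪∅=∅
  n3('acb'): parent n2 fail=26; on 'b' 26→0 → fail=10;  out ∅∪∅=∅
  n9('ada'): parent n8 fail=6; on 'a' 6→0 → fail=1;  out {2}∪∅={2}
  n12('bcd'): parent n11 fail=26; on 'd' 26→0 → fail=6;  out ∅∪∅=∅
  n15('baa'): parent n14 fail=1; on 'a' 1 → fail=18;  out ∅∪∅=∅
  n19('aaa'): parent n18 fail=1; on 'a' 1 → fail=18;  out ∅∪∅=∅
  n23('aba'): parent n22 fail=10; on 'a' 10 → fail=14;  out ∅∪∅=∅
  n4('acbc'): parent n3 fail=10; on 'c' 10 → fail=11;  out ∅∪{7}={7}
  n13('bcdd'): parent n12 fail=6; on 'd' 6→0 → fail=6;  out {3}∪∅={3}
  n16('baad'): parent n15 fail=18; on 'd' 18→1 → fail=8;  out ∅∪∅=∅
  n20('aaaa'): parent n19 fail=18; on 'a' 18 → fail=19;  out ∅∪∅=∅
  n24('abaa'): parent n23 fail=14; on 'a' 14 → fail=15;  out ∅∪∅=∅
  n5('acbcd'): parent n4 fail=11; on 'd' 11 → fail=12;  out {0}∪∅={0}
  n17('baada'): parent n16 fail=8; on 'a' 8 → fail=9;  out {4}∪{2}={2,4}
  n21('aaaaa'): parent n20 fail=19; on 'a' 19 → fail=20;  out {5}∪∅={5}
  n25('abaaa'): parent n24 fail=15; on 'a' 15→18 → fail=19;  out {6}∪∅={6}

Text stream:
i=0 'c': node 0→26  ** P7@[0:0]
i=1 'd': node 26→6 (fail-walked)
i=2 'b': node 6→10 (fail-walked)
i=3 'a': node 10→14
i=4 'c': node 14→2 (fail-walked)  ** P7@[4:4]
i=5 'b': node 2→3
i=6 'c': node 3→4  ** P7@[6:6]
i=7 'd': node 4→5  ** P0@[3:7]
i=8 'c': node 5→7 (fail-walked)  ** P1@[7:8],P7@[8:8]
i=9 'c': node 7→26 (fail-walked)  ** P7@[9:9]
i=10 'a': node 26→1 (fail-walked)
i=11 'd': node 1→8
i=12 'a': node 8→9  ** P2@[10:12]
i=13 'b': node 9→22 (fail-walked)
i=14 'c': node 22→11 (fail-walked)  ** P7@[14:14]
i=15 'a': node 11→1 (fail-walked)
i=16 'd': node 1→8
i=17 'a': node 8→9  ** P2@[15:17]
i=18 'b': node 9→22 (fail-walked)
i=19 'b': node 22→10 (fail-walked)
i=20 'a': node 10→14
i=21 'a': node 14→15
i=22 'd': node 15→16
i=23 'a': node 16→17  ** P2@[21:23],P4@[19:23]
i=24 'a': node 17→18 (fail-walked)
i=25 'd': node 18→8 (fail-walked)
i=26 'c': node 8→7 (fail-walked)  ** P1@[25:26],P7@[26:26]
i=27 'a': node 7→1 (fail-walked)
i=28 'a': node 1→18
i=29 'd': node 18→8 (fail-walked)
i=30 'a': node 8→9  ** P2@[28:30]
i=31 'a': node 9→18 (fail-walked)
i=32 'a': node 18→19
i=33 'b': node 19→22 (fail-walked)
i=34 'a': node 22→23
i=35 'c': node 23→2 (fail-walked)  ** P7@[35:35]
i=36 'b': node 2→3
i=37 'c': node 3→4  ** P7@[37:37]
i=38 'd': node 4→5  ** P0@[34:38]
i=39 'a': node 5→1 (fail-walked)
i=40 'a': node 1→18
i=41 'b': node 18→22 (fail-walked)
i=42 'a': node 22→23
i=43 'a': node 23→24
i=44 'a': node 24→25  ** P6@[40:44]
i=45 'c': node 25→2 (fail-walked)  ** P7@[45:45]

Result: [[0,7],[4,7],[6,7],[7,0],[8,1],[8,7],[9,7],[12,2],[14,7],[17,2],[23,2],[23,4],[26,1],[26,7],[30,2],[35,7],[37,7],[38,0],[44,6],[45,7]]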